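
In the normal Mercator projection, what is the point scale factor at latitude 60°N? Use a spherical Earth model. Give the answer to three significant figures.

For Mercator, h = k = sec φ (a conformal cylindrical projection has a single point scale, 1/cos φ).
k = 1/cos 60° = 1/0.5000 = 2.000.

2.00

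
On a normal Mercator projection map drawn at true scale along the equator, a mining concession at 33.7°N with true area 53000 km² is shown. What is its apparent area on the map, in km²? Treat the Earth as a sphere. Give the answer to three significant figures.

The Mercator projection is conformal; its linear scale factor is the same in every direction and equals sec φ = 1/cos φ.
Areal scale = k² = sec²φ = 1/cos²(33.7°) = 1/0.8320² = 1.445.
Apparent area = 53000 × 1.445 ≈ 76600 km².

76600 km²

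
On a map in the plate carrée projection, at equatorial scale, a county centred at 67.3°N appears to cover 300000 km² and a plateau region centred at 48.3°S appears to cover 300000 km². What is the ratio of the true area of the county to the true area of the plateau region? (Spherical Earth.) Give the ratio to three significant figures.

0.580

Plate carrée has h = 1 and k = sec φ, giving areal scale sec φ; true area = (apparent area) · cos φ.
True area of county: 300000 × cos(67.3°) = 300000 × 0.3859 = 115800 km².
True area of plateau region: 300000 × cos(48.3°) = 300000 × 0.6652 = 199600 km².
Ratio = 115800 / 199600 ≈ 0.580.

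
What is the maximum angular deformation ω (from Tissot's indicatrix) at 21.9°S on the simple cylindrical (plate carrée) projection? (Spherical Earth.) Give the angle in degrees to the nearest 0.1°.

4.3°

For the equirectangular projection with φ₀ = 0 (plate carrée), h = 1 along meridians and k = sec φ along parallels.
At 21.9°: h = 1.000, k = 1.078; principal scales a = 1.078, b = 1.000.
sin(ω/2) = (a − b)/(a + b) = 0.07778/2.078 = 0.03743, so ω = 2 arcsin(0.03743) ≈ 4.3°.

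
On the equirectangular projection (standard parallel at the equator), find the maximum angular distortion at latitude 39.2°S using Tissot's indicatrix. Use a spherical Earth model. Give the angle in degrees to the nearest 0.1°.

For the equirectangular projection with φ₀ = 0 (plate carrée), h = 1 along meridians and k = sec φ along parallels.
At 39.2°: h = 1.000, k = 1.290; principal scales a = 1.290, b = 1.000.
sin(ω/2) = (a − b)/(a + b) = 0.2904/2.290 = 0.1268, so ω = 2 arcsin(0.1268) ≈ 14.6°.

14.6°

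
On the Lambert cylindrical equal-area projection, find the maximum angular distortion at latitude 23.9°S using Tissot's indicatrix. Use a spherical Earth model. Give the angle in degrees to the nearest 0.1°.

The Lambert cylindrical equal-area projection is the cylindrical equal-area projection with its standard parallel at the equator (φ₀ = 0). For cylindrical equal-area with standard parallel φ₀, h = cos φ / cos φ₀ and k = cos φ₀ / cos φ, so h·k = 1.
At 23.9°: h = 0.9143, k = 1.094; principal scales a = 1.094, b = 0.9143.
sin(ω/2) = (a − b)/(a + b) = 0.1795/2.008 = 0.08941, so ω = 2 arcsin(0.08941) ≈ 10.3°.

10.3°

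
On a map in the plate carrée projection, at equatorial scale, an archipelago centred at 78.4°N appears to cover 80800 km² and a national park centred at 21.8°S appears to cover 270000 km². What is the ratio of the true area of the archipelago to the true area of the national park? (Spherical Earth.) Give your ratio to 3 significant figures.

0.0648

Plate carrée has h = 1 and k = sec φ, giving areal scale sec φ; true area = (apparent area) · cos φ.
True area of archipelago: 80800 × cos(78.4°) = 80800 × 0.2011 = 16250 km².
True area of national park: 270000 × cos(21.8°) = 270000 × 0.9285 = 250700 km².
Ratio = 16250 / 250700 ≈ 0.0648.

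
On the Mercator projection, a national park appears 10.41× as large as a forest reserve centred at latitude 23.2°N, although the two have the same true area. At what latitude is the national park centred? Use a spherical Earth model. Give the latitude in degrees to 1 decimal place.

73.4°

Mercator areal scale is sec²φ, so apparent-area ratio = sec²φ₁ / sec²φ₂ = cos²φ₂ / cos²φ₁.
cos²φ₂ / cos²φ₁ = 10.41  ⇒  cos φ₁ = cos 23.2° / √10.41 = 0.9191/3.226 = 0.2849.
φ₁ = arccos(0.2849) ≈ 73.4°.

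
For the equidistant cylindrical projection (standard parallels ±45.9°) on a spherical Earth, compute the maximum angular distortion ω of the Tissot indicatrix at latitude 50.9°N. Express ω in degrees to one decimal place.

In the equirectangular projection with standard parallel φ₀ = 45.9° (x = Rλ cos φ₀, y = Rφ), meridians are true-scale (h = 1) and the parallel scale is k = cos φ₀ / cos φ.
At 50.9°: h = 1.000, k = 1.103; principal scales a = 1.103, b = 1.000.
sin(ω/2) = (a − b)/(a + b) = 0.1034/2.103 = 0.04918, so ω = 2 arcsin(0.04918) ≈ 5.6°.

5.6°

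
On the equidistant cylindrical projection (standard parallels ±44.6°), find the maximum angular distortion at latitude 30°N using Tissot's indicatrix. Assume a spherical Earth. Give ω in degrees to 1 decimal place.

11.2°

The equidistant cylindrical projection with φ₀ = 44.6° has h = 1 (meridians true) and k = cos φ₀ / cos φ along parallels.
At 30°: h = 1.000, k = 0.8222; principal scales a = 1.000, b = 0.8222.
sin(ω/2) = (a − b)/(a + b) = 0.1778/1.822 = 0.09759, so ω = 2 arcsin(0.09759) ≈ 11.2°.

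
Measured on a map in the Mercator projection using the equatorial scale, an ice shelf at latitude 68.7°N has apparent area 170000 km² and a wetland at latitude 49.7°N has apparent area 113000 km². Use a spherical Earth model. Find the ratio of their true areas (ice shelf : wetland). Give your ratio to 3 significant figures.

0.475

On Mercator the areal scale is sec²φ, so true area = apparent × cos²φ.
True area of ice shelf: 170000 × cos²(68.7°) = 170000 × 0.1320 = 22430 km².
True area of wetland: 113000 × cos²(49.7°) = 113000 × 0.4183 = 47270 km².
Ratio = 22430 / 47270 ≈ 0.475.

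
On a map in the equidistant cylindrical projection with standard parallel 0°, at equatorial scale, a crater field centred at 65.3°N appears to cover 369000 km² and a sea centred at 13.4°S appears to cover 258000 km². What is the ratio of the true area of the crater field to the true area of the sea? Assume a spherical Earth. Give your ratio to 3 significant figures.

0.614

On the plate carrée, areal scale = h·k = 1 × sec φ, so true area = apparent × cos φ.
True area of crater field: 369000 × cos(65.3°) = 369000 × 0.4179 = 154200 km².
True area of sea: 258000 × cos(13.4°) = 258000 × 0.9728 = 251000 km².
Ratio = 154200 / 251000 ≈ 0.614.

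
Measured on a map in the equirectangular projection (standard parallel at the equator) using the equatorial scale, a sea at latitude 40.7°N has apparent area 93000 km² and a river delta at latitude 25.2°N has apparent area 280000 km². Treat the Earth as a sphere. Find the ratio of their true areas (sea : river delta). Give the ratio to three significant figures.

Plate carrée has h = 1 and k = sec φ, giving areal scale sec φ; true area = (apparent area) · cos φ.
True area of sea: 93000 × cos(40.7°) = 93000 × 0.7581 = 70510 km².
True area of river delta: 280000 × cos(25.2°) = 280000 × 0.9048 = 253400 km².
Ratio = 70510 / 253400 ≈ 0.278.

0.278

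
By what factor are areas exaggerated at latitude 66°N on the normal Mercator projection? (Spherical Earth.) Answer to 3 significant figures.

6.04

Mercator is conformal, so the point scale is isotropic: h = k = sec φ = 1/cos φ.
Areal scale = k² = sec²φ = 1/cos²(66°) = 1/0.4067² = 6.045.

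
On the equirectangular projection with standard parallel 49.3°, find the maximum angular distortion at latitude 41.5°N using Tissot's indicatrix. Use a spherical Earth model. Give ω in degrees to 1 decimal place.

With standard parallel φ₀ = 49.3°, the equirectangular projection gives x = Rλ cos φ₀, y = Rφ, so h = 1 and k = cos 49.3° / cos φ.
At 41.5°: h = 1.000, k = 0.8707; principal scales a = 1.000, b = 0.8707.
sin(ω/2) = (a − b)/(a + b) = 0.1293/1.871 = 0.06913, so ω = 2 arcsin(0.06913) ≈ 7.9°.

7.9°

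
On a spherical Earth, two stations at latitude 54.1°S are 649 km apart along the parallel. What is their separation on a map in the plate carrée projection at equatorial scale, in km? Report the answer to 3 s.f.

1110 km

In the plate carrée (x = Rλ, y = Rφ), meridians are true-scale (h = 1) and parallels are stretched by k = sec φ.
Along the parallel, k = sec 54.1° = 1/0.5864 = 1.705.
Map distance = 649 × 1.705 ≈ 1110 km.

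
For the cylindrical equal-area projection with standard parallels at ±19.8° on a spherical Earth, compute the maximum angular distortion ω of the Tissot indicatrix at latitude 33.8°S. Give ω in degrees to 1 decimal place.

Cylindrical equal-area (φ₀ = 19.8°): h = cos φ / cos 19.8° along meridians, k = cos 19.8° / cos φ along parallels; h·k = 1.
At 33.8°: h = 0.8832, k = 1.132; principal scales a = 1.132, b = 0.8832.
sin(ω/2) = (a − b)/(a + b) = 0.2490/2.015 = 0.1236, so ω = 2 arcsin(0.1236) ≈ 14.2°.

14.2°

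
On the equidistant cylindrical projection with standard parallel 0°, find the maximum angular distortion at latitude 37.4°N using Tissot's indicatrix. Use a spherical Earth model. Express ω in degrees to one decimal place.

In the plate carrée (x = Rλ, y = Rφ), meridians are true-scale (h = 1) and parallels are stretched by k = sec φ.
At 37.4°: h = 1.000, k = 1.259; principal scales a = 1.259, b = 1.000.
sin(ω/2) = (a − b)/(a + b) = 0.2588/2.259 = 0.1146, so ω = 2 arcsin(0.1146) ≈ 13.2°.

13.2°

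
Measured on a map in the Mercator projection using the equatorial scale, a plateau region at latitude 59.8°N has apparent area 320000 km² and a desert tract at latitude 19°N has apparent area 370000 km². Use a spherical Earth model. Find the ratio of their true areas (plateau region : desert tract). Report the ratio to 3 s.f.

Mercator's areal exaggeration is sec²φ; hence true area = (apparent area) · cos²φ.
True area of plateau region: 320000 × cos²(59.8°) = 320000 × 0.2530 = 80970 km².
True area of desert tract: 370000 × cos²(19°) = 370000 × 0.8940 = 330800 km².
Ratio = 80970 / 330800 ≈ 0.245.

0.245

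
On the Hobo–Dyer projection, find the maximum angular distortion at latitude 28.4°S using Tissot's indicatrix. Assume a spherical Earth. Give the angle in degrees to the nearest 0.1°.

11.8°

Hobo–Dyer is a cylindrical equal-area projection with standard parallels at ±37.5°. A cylindrical equal-area projection with standard parallel φ₀ has meridian scale h = cos φ / cos φ₀ and parallel scale k = cos φ₀ / cos φ (so areas are preserved, h·k = 1).
At 28.4°: h = 1.109, k = 0.9019; principal scales a = 1.109, b = 0.9019.
sin(ω/2) = (a − b)/(a + b) = 0.2069/2.011 = 0.1029, so ω = 2 arcsin(0.1029) ≈ 11.8°.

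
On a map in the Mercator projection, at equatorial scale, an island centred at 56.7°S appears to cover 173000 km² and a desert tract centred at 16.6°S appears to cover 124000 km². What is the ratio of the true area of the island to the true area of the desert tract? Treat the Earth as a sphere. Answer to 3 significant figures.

Since Mercator area scale is 1/cos²φ, the true area equals the apparent area multiplied by cos²φ.
True area of island: 173000 × cos²(56.7°) = 173000 × 0.3014 = 52150 km².
True area of desert tract: 124000 × cos²(16.6°) = 124000 × 0.9184 = 113900 km².
Ratio = 52150 / 113900 ≈ 0.458.

0.458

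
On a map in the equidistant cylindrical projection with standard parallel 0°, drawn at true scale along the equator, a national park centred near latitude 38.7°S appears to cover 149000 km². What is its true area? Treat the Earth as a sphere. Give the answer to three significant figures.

116000 km²

In the plate carrée (x = Rλ, y = Rφ), meridians are true-scale (h = 1) and parallels are stretched by k = sec φ.
Areal scale = h·k = 1 × sec φ; at 38.7°, h = 1.000, k = 1.281, so h·k = 1.281.
True area = apparent / (areal scale) = 149000 / 1.281 ≈ 116000 km².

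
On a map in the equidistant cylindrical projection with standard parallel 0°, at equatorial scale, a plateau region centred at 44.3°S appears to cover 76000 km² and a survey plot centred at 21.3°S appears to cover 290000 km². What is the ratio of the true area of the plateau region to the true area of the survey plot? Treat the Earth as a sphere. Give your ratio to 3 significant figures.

On the plate carrée, areal scale = h·k = 1 × sec φ, so true area = apparent × cos φ.
True area of plateau region: 76000 × cos(44.3°) = 76000 × 0.7157 = 54390 km².
True area of survey plot: 290000 × cos(21.3°) = 290000 × 0.9317 = 270200 km².
Ratio = 54390 / 270200 ≈ 0.201.

0.201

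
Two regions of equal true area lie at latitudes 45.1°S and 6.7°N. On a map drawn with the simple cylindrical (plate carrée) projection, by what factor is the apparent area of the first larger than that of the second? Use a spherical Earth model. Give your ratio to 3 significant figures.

For the equirectangular projection with φ₀ = 0 (plate carrée), h = 1 along meridians and k = sec φ along parallels.
Areal scale at 45.1°: h·k = 1.000 × 1.417 = 1.417.
Areal scale at 6.7°: h·k = 1.000 × 1.007 = 1.007.
Ratio = 1.417/1.007 ≈ 1.41.

1.41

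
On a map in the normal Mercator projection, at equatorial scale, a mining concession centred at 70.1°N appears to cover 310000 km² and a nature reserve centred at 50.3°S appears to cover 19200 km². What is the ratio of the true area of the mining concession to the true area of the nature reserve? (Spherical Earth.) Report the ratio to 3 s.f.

On Mercator the areal scale is sec²φ, so true area = apparent × cos²φ.
True area of mining concession: 310000 × cos²(70.1°) = 310000 × 0.1159 = 35920 km².
True area of nature reserve: 19200 × cos²(50.3°) = 19200 × 0.4080 = 7834 km².
Ratio = 35920 / 7834 ≈ 4.58.

4.58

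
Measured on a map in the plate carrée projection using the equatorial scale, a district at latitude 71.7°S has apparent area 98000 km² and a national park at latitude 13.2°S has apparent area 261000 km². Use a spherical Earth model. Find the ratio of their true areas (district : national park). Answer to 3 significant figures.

Plate carrée has h = 1 and k = sec φ, giving areal scale sec φ; true area = (apparent area) · cos φ.
True area of district: 98000 × cos(71.7°) = 98000 × 0.3140 = 30770 km².
True area of national park: 261000 × cos(13.2°) = 261000 × 0.9736 = 254100 km².
Ratio = 30770 / 254100 ≈ 0.121.

0.121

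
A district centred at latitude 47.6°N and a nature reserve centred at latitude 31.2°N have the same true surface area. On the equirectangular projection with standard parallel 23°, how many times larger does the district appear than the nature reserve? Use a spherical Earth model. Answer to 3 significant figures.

With standard parallel φ₀ = 23°, the equirectangular projection gives x = Rλ cos φ₀, y = Rφ, so h = 1 and k = cos 23° / cos φ.
Areal scale at 47.6°: h·k = 1.000 × 1.365 = 1.365.
Areal scale at 31.2°: h·k = 1.000 × 1.076 = 1.076.
Ratio = 1.365/1.076 ≈ 1.27.

1.27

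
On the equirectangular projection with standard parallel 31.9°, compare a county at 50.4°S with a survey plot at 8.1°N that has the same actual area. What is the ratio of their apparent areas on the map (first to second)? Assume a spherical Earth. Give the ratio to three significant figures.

1.55

With standard parallel φ₀ = 31.9°, the equirectangular projection gives x = Rλ cos φ₀, y = Rφ, so h = 1 and k = cos 31.9° / cos φ.
Areal scale at 50.4°: h·k = 1.000 × 1.332 = 1.332.
Areal scale at 8.1°: h·k = 1.000 × 0.8575 = 0.8575.
Ratio = 1.332/0.8575 ≈ 1.55.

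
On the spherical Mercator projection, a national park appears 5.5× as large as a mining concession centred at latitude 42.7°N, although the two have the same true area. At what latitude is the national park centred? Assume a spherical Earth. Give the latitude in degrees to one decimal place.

71.7°

On Mercator, (apparent₁)/(apparent₂) = sec²φ₁ / sec²φ₂ when true areas are equal.
cos²φ₂ / cos²φ₁ = 5.5  ⇒  cos φ₁ = cos 42.7° / √5.5 = 0.7349/2.345 = 0.3134.
φ₁ = arccos(0.3134) ≈ 71.7°.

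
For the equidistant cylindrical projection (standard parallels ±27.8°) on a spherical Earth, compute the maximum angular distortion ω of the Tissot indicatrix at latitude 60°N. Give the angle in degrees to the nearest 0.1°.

32.3°

In the equirectangular projection with standard parallel φ₀ = 27.8° (x = Rλ cos φ₀, y = Rφ), meridians are true-scale (h = 1) and the parallel scale is k = cos φ₀ / cos φ.
At 60°: h = 1.000, k = 1.769; principal scales a = 1.769, b = 1.000.
sin(ω/2) = (a − b)/(a + b) = 0.7692/2.769 = 0.2778, so ω = 2 arcsin(0.2778) ≈ 32.3°.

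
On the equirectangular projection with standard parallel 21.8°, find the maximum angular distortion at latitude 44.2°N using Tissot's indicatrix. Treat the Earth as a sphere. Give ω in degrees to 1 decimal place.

14.8°

The equidistant cylindrical projection with φ₀ = 21.8° has h = 1 (meridians true) and k = cos φ₀ / cos φ along parallels.
At 44.2°: h = 1.000, k = 1.295; principal scales a = 1.295, b = 1.000.
sin(ω/2) = (a − b)/(a + b) = 0.2951/2.295 = 0.1286, so ω = 2 arcsin(0.1286) ≈ 14.8°.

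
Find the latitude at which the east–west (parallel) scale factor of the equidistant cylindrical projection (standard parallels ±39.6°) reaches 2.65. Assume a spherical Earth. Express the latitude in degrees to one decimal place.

73.1°

The equidistant cylindrical projection with φ₀ = 39.6° has h = 1 (meridians true) and k = cos φ₀ / cos φ along parallels.
k = cos φ₀ / cos φ = 2.65  ⇒  cos φ = cos 39.6° / 2.65 = 0.2908.
φ = arccos(0.2908) ≈ 73.1°.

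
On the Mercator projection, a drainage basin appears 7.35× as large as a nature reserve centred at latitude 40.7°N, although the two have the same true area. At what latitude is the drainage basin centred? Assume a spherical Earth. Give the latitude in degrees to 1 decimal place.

73.8°

On Mercator, (apparent₁)/(apparent₂) = sec²φ₁ / sec²φ₂ when true areas are equal.
cos²φ₂ / cos²φ₁ = 7.35  ⇒  cos φ₁ = cos 40.7° / √7.35 = 0.7581/2.711 = 0.2796.
φ₁ = arccos(0.2796) ≈ 73.8°.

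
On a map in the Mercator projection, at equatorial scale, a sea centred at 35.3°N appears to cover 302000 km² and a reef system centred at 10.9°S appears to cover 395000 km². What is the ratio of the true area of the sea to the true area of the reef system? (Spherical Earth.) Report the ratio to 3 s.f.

0.528

Since Mercator area scale is 1/cos²φ, the true area equals the apparent area multiplied by cos²φ.
True area of sea: 302000 × cos²(35.3°) = 302000 × 0.6661 = 201200 km².
True area of reef system: 395000 × cos²(10.9°) = 395000 × 0.9642 = 380900 km².
Ratio = 201200 / 380900 ≈ 0.528.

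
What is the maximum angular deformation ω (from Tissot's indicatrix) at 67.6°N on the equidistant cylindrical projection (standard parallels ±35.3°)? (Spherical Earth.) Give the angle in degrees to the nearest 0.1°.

In the equirectangular projection with standard parallel φ₀ = 35.3° (x = Rλ cos φ₀, y = Rφ), meridians are true-scale (h = 1) and the parallel scale is k = cos φ₀ / cos φ.
At 67.6°: h = 1.000, k = 2.142; principal scales a = 2.142, b = 1.000.
sin(ω/2) = (a − b)/(a + b) = 1.142/3.142 = 0.3634, so ω = 2 arcsin(0.3634) ≈ 42.6°.

42.6°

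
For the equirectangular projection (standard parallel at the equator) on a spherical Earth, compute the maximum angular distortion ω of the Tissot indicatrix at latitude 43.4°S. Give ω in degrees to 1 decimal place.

18.2°

In the plate carrée (x = Rλ, y = Rφ), meridians are true-scale (h = 1) and parallels are stretched by k = sec φ.
At 43.4°: h = 1.000, k = 1.376; principal scales a = 1.376, b = 1.000.
sin(ω/2) = (a − b)/(a + b) = 0.3763/2.376 = 0.1584, so ω = 2 arcsin(0.1584) ≈ 18.2°.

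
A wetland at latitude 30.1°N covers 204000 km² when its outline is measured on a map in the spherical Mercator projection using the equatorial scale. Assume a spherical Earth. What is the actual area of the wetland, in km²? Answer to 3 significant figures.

Mercator is conformal, so the point scale is isotropic: h = k = sec φ = 1/cos φ.
Areal scale = k² = sec²φ = 1/cos²(30.1°) = 1/0.8652² = 1.336.
True area = apparent / (areal scale) = 204000 / 1.336 ≈ 153000 km².

153000 km²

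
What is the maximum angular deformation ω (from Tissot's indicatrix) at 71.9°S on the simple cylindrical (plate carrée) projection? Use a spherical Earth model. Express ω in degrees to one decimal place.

63.5°

For the equirectangular projection with φ₀ = 0 (plate carrée), h = 1 along meridians and k = sec φ along parallels.
At 71.9°: h = 1.000, k = 3.219; principal scales a = 3.219, b = 1.000.
sin(ω/2) = (a − b)/(a + b) = 2.219/4.219 = 0.5259, so ω = 2 arcsin(0.5259) ≈ 63.5°.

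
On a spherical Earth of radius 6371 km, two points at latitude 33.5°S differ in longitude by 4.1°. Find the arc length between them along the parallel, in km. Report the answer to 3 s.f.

380 km

Arc length along a parallel = R cos φ · Δλ (with Δλ in radians).
= 6371 × cos 33.5° × (4.1° × π/180) = 6371 × 0.8339 × 0.07156 ≈ 380 km.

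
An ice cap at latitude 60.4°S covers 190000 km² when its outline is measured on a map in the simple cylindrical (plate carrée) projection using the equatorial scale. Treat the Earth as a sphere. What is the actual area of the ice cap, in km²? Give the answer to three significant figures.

93800 km²

For the equirectangular projection with φ₀ = 0 (plate carrée), h = 1 along meridians and k = sec φ along parallels.
Areal scale = h·k = 1 × sec φ; at 60.4°, h = 1.000, k = 2.025, so h·k = 2.025.
True area = apparent / (areal scale) = 190000 / 2.025 ≈ 93800 km².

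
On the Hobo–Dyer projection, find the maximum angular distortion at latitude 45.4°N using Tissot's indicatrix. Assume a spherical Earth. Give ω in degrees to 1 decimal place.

14.0°

Hobo–Dyer is a cylindrical equal-area projection with standard parallels at ±37.5°. Cylindrical equal-area (φ₀ = 37.5°): h = cos φ / cos 37.5° along meridians, k = cos 37.5° / cos φ along parallels; h·k = 1.
At 45.4°: h = 0.8850, k = 1.130; principal scales a = 1.130, b = 0.8850.
sin(ω/2) = (a − b)/(a + b) = 0.2448/2.015 = 0.1215, so ω = 2 arcsin(0.1215) ≈ 14.0°.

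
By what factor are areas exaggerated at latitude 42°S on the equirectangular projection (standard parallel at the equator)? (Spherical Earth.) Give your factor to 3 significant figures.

Plate carrée maps x = Rλ, y = Rφ. The meridian scale is h = 1 and the parallel scale is k = 1/cos φ = sec φ.
Areal scale = h·k = 1 × sec φ; at 42°, h = 1.000, k = 1.346, so h·k = 1.346.

1.35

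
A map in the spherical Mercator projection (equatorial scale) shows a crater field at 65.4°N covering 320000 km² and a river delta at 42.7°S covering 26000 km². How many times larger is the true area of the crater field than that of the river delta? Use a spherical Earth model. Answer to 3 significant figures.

Mercator's areal exaggeration is sec²φ; hence true area = (apparent area) · cos²φ.
True area of crater field: 320000 × cos²(65.4°) = 320000 × 0.1733 = 55450 km².
True area of river delta: 26000 × cos²(42.7°) = 26000 × 0.5401 = 14040 km².
Ratio = 55450 / 14040 ≈ 3.95.

3.95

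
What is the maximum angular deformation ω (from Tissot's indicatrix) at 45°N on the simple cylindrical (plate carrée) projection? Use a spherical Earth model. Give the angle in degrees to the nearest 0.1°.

19.8°

In the plate carrée (x = Rλ, y = Rφ), meridians are true-scale (h = 1) and parallels are stretched by k = sec φ.
At 45°: h = 1.000, k = 1.414; principal scales a = 1.414, b = 1.000.
sin(ω/2) = (a − b)/(a + b) = 0.4142/2.414 = 0.1716, so ω = 2 arcsin(0.1716) ≈ 19.8°.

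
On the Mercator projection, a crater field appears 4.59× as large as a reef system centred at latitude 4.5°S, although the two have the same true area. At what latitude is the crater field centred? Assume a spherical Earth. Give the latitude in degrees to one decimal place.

62.3°

For equal true areas on Mercator, apparent areas scale as sec²φ, so the ratio is cos²φ₂ / cos²φ₁.
cos²φ₂ / cos²φ₁ = 4.59  ⇒  cos φ₁ = cos 4.5° / √4.59 = 0.9969/2.142 = 0.4653.
φ₁ = arccos(0.4653) ≈ 62.3°.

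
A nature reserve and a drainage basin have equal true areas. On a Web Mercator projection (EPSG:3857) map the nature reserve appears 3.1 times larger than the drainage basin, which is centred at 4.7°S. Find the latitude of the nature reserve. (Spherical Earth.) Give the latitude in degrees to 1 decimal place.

55.5°

On Mercator, (apparent₁)/(apparent₂) = sec²φ₁ / sec²φ₂ when true areas are equal.
cos²φ₂ / cos²φ₁ = 3.1  ⇒  cos φ₁ = cos 4.7° / √3.1 = 0.9966/1.761 = 0.5661.
φ₁ = arccos(0.5661) ≈ 55.5°.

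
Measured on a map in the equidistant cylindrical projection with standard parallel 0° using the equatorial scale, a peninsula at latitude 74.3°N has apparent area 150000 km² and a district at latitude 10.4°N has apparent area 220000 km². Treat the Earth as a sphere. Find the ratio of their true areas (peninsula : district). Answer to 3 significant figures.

0.188

Plate carrée has h = 1 and k = sec φ, giving areal scale sec φ; true area = (apparent area) · cos φ.
True area of peninsula: 150000 × cos(74.3°) = 150000 × 0.2706 = 40590 km².
True area of district: 220000 × cos(10.4°) = 220000 × 0.9836 = 216400 km².
Ratio = 40590 / 216400 ≈ 0.188.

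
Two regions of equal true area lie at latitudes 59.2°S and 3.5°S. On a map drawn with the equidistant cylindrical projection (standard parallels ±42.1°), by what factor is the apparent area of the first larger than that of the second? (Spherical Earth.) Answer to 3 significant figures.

The equidistant cylindrical projection with φ₀ = 42.1° has h = 1 (meridians true) and k = cos φ₀ / cos φ along parallels.
Areal scale at 59.2°: h·k = 1.000 × 1.449 = 1.449.
Areal scale at 3.5°: h·k = 1.000 × 0.7434 = 0.7434.
Ratio = 1.449/0.7434 ≈ 1.95.

1.95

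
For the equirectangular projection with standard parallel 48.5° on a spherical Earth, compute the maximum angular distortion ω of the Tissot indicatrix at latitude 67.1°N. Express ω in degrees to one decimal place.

30.1°

In the equirectangular projection with standard parallel φ₀ = 48.5° (x = Rλ cos φ₀, y = Rφ), meridians are true-scale (h = 1) and the parallel scale is k = cos φ₀ / cos φ.
At 67.1°: h = 1.000, k = 1.703; principal scales a = 1.703, b = 1.000.
sin(ω/2) = (a − b)/(a + b) = 0.7029/2.703 = 0.2600, so ω = 2 arcsin(0.2600) ≈ 30.1°.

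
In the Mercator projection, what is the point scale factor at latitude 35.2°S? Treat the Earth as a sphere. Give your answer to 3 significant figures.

For Mercator, h = k = sec φ (a conformal cylindrical projection has a single point scale, 1/cos φ).
k = 1/cos 35.2° = 1/0.8171 = 1.224.

1.22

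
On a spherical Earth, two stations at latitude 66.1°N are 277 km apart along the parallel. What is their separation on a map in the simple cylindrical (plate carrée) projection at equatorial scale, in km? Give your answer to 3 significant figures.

684 km

In the plate carrée (x = Rλ, y = Rφ), meridians are true-scale (h = 1) and parallels are stretched by k = sec φ.
Along the parallel, k = sec 66.1° = 1/0.4051 = 2.468.
Map distance = 277 × 2.468 ≈ 684 km.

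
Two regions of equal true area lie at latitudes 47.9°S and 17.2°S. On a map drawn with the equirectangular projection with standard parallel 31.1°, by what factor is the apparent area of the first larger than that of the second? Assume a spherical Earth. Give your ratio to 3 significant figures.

1.42

With standard parallel φ₀ = 31.1°, the equirectangular projection gives x = Rλ cos φ₀, y = Rφ, so h = 1 and k = cos 31.1° / cos φ.
Areal scale at 47.9°: h·k = 1.000 × 1.277 = 1.277.
Areal scale at 17.2°: h·k = 1.000 × 0.8964 = 0.8964.
Ratio = 1.277/0.8964 ≈ 1.42.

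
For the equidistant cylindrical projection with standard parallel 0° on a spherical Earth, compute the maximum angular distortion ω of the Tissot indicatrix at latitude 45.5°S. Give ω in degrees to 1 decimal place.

20.3°

Plate carrée maps x = Rλ, y = Rφ. The meridian scale is h = 1 and the parallel scale is k = 1/cos φ = sec φ.
At 45.5°: h = 1.000, k = 1.427; principal scales a = 1.427, b = 1.000.
sin(ω/2) = (a − b)/(a + b) = 0.4267/2.427 = 0.1758, so ω = 2 arcsin(0.1758) ≈ 20.3°.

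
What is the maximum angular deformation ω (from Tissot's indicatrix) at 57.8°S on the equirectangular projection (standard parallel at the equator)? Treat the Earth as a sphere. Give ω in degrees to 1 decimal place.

For the equirectangular projection with φ₀ = 0 (plate carrée), h = 1 along meridians and k = sec φ along parallels.
At 57.8°: h = 1.000, k = 1.877; principal scales a = 1.877, b = 1.000.
sin(ω/2) = (a − b)/(a + b) = 0.8766/2.877 = 0.3047, so ω = 2 arcsin(0.3047) ≈ 35.5°.

35.5°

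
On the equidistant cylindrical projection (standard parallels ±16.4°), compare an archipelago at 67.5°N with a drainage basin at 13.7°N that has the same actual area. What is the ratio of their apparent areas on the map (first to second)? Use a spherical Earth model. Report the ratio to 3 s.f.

With standard parallel φ₀ = 16.4°, the equirectangular projection gives x = Rλ cos φ₀, y = Rφ, so h = 1 and k = cos 16.4° / cos φ.
Areal scale at 67.5°: h·k = 1.000 × 2.507 = 2.507.
Areal scale at 13.7°: h·k = 1.000 × 0.9874 = 0.9874.
Ratio = 2.507/0.9874 ≈ 2.54.

2.54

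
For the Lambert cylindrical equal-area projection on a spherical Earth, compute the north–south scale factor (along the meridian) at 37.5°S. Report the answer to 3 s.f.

The Lambert cylindrical equal-area projection is the cylindrical equal-area projection with its standard parallel at the equator (φ₀ = 0). For cylindrical equal-area with standard parallel φ₀, h = cos φ / cos φ₀ and k = cos φ₀ / cos φ, so h·k = 1.
h = cos 37.5° / cos 0° = 0.7934/1.000 = 0.7934.

0.793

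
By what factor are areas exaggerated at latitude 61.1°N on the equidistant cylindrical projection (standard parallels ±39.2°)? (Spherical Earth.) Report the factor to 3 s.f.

1.60

With standard parallel φ₀ = 39.2°, the equirectangular projection gives x = Rλ cos φ₀, y = Rφ, so h = 1 and k = cos 39.2° / cos φ.
Areal scale = h·k = 1 × cos φ₀ / cos φ; at 61.1°, h = 1.000, k = 1.604, so h·k = 1.604.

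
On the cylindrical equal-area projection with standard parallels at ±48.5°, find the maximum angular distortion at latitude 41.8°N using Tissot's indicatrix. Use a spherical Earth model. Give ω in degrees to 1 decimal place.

For cylindrical equal-area with standard parallel φ₀, h = cos φ / cos φ₀ and k = cos φ₀ / cos φ, so h·k = 1.
At 41.8°: h = 1.125, k = 0.8889; principal scales a = 1.125, b = 0.8889.
sin(ω/2) = (a − b)/(a + b) = 0.2362/2.014 = 0.1173, so ω = 2 arcsin(0.1173) ≈ 13.5°.

13.5°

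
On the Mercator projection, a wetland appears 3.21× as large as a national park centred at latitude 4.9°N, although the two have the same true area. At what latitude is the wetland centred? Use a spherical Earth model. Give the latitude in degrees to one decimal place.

56.2°

For equal true areas on Mercator, apparent areas scale as sec²φ, so the ratio is cos²φ₂ / cos²φ₁.
cos²φ₂ / cos²φ₁ = 3.21  ⇒  cos φ₁ = cos 4.9° / √3.21 = 0.9963/1.792 = 0.5561.
φ₁ = arccos(0.5561) ≈ 56.2°.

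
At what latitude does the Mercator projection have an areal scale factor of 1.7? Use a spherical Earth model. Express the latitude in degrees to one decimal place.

39.9°

Mercator areal scale is sec²φ.
sec²φ = 1.7  ⇒  cos²φ = 0.5882  ⇒  cos φ = 0.7670.
φ = arccos(0.7670) ≈ 39.9°.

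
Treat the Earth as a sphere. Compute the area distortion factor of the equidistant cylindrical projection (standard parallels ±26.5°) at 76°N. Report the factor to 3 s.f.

With standard parallel φ₀ = 26.5°, the equirectangular projection gives x = Rλ cos φ₀, y = Rφ, so h = 1 and k = cos 26.5° / cos φ.
Areal scale = h·k = 1 × cos φ₀ / cos φ; at 76°, h = 1.000, k = 3.699, so h·k = 3.699.

3.70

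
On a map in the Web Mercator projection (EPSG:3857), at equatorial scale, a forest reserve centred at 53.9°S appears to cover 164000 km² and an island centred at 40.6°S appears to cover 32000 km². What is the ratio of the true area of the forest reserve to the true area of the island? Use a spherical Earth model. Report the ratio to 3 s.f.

Mercator's areal exaggeration is sec²φ; hence true area = (apparent area) · cos²φ.
True area of forest reserve: 164000 × cos²(53.9°) = 164000 × 0.3472 = 56930 km².
True area of island: 32000 × cos²(40.6°) = 32000 × 0.5765 = 18450 km².
Ratio = 56930 / 18450 ≈ 3.09.

3.09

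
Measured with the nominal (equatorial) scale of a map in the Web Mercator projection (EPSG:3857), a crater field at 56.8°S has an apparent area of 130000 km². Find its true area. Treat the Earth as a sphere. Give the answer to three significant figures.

39000 km²

The Mercator projection is conformal; its linear scale factor is the same in every direction and equals sec φ = 1/cos φ.
Areal scale = k² = sec²φ = 1/cos²(56.8°) = 1/0.5476² = 3.335.
True area = apparent / (areal scale) = 130000 / 3.335 ≈ 39000 km².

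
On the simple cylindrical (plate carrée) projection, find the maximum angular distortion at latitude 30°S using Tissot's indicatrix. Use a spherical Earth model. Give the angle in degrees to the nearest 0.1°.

8.2°

In the plate carrée (x = Rλ, y = Rφ), meridians are true-scale (h = 1) and parallels are stretched by k = sec φ.
At 30°: h = 1.000, k = 1.155; principal scales a = 1.155, b = 1.000.
sin(ω/2) = (a − b)/(a + b) = 0.1547/2.155 = 0.07180, so ω = 2 arcsin(0.07180) ≈ 8.2°.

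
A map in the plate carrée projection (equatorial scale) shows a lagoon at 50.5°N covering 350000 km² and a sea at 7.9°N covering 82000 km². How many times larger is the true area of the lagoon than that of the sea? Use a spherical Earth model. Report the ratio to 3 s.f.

2.74

Plate carrée has h = 1 and k = sec φ, giving areal scale sec φ; true area = (apparent area) · cos φ.
True area of lagoon: 350000 × cos(50.5°) = 350000 × 0.6361 = 222600 km².
True area of sea: 82000 × cos(7.9°) = 82000 × 0.9905 = 81220 km².
Ratio = 222600 / 81220 ≈ 2.74.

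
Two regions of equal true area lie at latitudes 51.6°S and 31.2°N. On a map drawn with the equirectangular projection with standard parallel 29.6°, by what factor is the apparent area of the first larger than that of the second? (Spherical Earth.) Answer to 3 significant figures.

In the equirectangular projection with standard parallel φ₀ = 29.6° (x = Rλ cos φ₀, y = Rφ), meridians are true-scale (h = 1) and the parallel scale is k = cos φ₀ / cos φ.
Areal scale at 51.6°: h·k = 1.000 × 1.400 = 1.400.
Areal scale at 31.2°: h·k = 1.000 × 1.017 = 1.017.
Ratio = 1.400/1.017 ≈ 1.38.

1.38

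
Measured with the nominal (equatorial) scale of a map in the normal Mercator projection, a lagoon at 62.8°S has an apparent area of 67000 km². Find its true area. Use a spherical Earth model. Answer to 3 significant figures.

14000 km²

For Mercator, h = k = sec φ (a conformal cylindrical projection has a single point scale, 1/cos φ).
Areal scale = k² = sec²φ = 1/cos²(62.8°) = 1/0.4571² = 4.786.
True area = apparent / (areal scale) = 67000 / 4.786 ≈ 14000 km².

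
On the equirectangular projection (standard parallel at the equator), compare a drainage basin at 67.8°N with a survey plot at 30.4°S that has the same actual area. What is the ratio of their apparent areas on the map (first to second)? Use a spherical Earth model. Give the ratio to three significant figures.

2.28

In the plate carrée (x = Rλ, y = Rφ), meridians are true-scale (h = 1) and parallels are stretched by k = sec φ.
Areal scale at 67.8°: h·k = 1.000 × 2.647 = 2.647.
Areal scale at 30.4°: h·k = 1.000 × 1.159 = 1.159.
Ratio = 2.647/1.159 ≈ 2.28.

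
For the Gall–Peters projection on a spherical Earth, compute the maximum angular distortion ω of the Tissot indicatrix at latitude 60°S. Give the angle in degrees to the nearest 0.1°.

38.9°

The Gall–Peters projection is cylindrical equal-area with φ₀ = 45°. For cylindrical equal-area with standard parallel φ₀, h = cos φ / cos φ₀ and k = cos φ₀ / cos φ, so h·k = 1.
At 60°: h = 0.7071, k = 1.414; principal scales a = 1.414, b = 0.7071.
sin(ω/2) = (a − b)/(a + b) = 0.7071/2.121 = 0.3333, so ω = 2 arcsin(0.3333) ≈ 38.9°.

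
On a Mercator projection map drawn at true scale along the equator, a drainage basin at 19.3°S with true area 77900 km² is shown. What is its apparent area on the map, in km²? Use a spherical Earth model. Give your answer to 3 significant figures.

Mercator is conformal, so the point scale is isotropic: h = k = sec φ = 1/cos φ.
Areal scale = k² = sec²φ = 1/cos²(19.3°) = 1/0.9438² = 1.123.
Apparent area = 77900 × 1.123 ≈ 87500 km².

87500 km²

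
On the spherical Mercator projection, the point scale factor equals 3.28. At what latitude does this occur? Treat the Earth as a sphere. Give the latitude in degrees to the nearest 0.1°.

Mercator scale is k = sec φ = 1/cos φ.
1/cos φ = 3.28  ⇒  cos φ = 0.3049  ⇒  φ = arccos(0.3049) ≈ 72.2°.

72.2°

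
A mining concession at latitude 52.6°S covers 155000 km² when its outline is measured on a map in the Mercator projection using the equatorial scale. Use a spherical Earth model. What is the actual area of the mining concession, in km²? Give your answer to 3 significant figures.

For Mercator, h = k = sec φ (a conformal cylindrical projection has a single point scale, 1/cos φ).
Areal scale = k² = sec²φ = 1/cos²(52.6°) = 1/0.6074² = 2.711.
True area = apparent / (areal scale) = 155000 / 2.711 ≈ 57200 km².

57200 km²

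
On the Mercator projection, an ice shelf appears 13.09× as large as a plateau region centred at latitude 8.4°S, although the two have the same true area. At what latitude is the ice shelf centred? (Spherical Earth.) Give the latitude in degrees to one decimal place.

74.1°

Mercator areal scale is sec²φ, so apparent-area ratio = sec²φ₁ / sec²φ₂ = cos²φ₂ / cos²φ₁.
cos²φ₂ / cos²φ₁ = 13.09  ⇒  cos φ₁ = cos 8.4° / √13.09 = 0.9893/3.618 = 0.2734.
φ₁ = arccos(0.2734) ≈ 74.1°.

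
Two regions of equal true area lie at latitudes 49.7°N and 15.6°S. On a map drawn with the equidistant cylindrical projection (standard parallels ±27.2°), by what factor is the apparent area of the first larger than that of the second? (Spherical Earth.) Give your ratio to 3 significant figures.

The equidistant cylindrical projection with φ₀ = 27.2° has h = 1 (meridians true) and k = cos φ₀ / cos φ along parallels.
Areal scale at 49.7°: h·k = 1.000 × 1.375 = 1.375.
Areal scale at 15.6°: h·k = 1.000 × 0.9234 = 0.9234.
Ratio = 1.375/0.9234 ≈ 1.49.

1.49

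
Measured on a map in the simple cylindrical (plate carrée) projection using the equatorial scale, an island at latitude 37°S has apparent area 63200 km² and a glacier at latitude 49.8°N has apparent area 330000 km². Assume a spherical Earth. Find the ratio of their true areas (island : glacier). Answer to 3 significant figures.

On the plate carrée, areal scale = h·k = 1 × sec φ, so true area = apparent × cos φ.
True area of island: 63200 × cos(37°) = 63200 × 0.7986 = 50470 km².
True area of glacier: 330000 × cos(49.8°) = 330000 × 0.6455 = 213000 km².
Ratio = 50470 / 213000 ≈ 0.237.

0.237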